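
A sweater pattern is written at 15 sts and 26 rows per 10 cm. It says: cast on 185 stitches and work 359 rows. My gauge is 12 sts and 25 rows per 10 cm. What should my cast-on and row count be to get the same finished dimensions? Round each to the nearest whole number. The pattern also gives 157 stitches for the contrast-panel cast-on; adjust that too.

Stitches: 185 × 12/15 = 148.00 → 148.
Rows: 359 × 25/26 = 345.19 → 345.
contrast-panel cast-on: 157 × 12/15 = 125.60 → 126.

Cast on 148 stitches; work 345 rows; contrast-panel cast-on 126 stitches.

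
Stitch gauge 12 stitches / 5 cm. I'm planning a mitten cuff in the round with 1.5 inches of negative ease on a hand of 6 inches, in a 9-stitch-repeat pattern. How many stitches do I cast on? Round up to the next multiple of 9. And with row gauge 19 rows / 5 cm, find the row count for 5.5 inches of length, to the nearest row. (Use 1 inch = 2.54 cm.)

Finished = 6 − 1.5 = 4.5 inches.
4.5 inches × 2.54 = 11.43 cm.
12/5 = 2.4 sts per cm; 11.43 × 2.4 = 27.43 sts.
Next multiple of 9 → 36.
5.5 inches = 13.97 cm; × 3.8 = 53.09 → 53 rows.

Cast on 36 stitches; work 53 rows.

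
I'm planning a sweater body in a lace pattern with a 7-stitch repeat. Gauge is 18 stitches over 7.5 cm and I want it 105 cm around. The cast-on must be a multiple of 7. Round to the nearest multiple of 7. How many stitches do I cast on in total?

CO 252 sts.

18 / 7.5 = 2.4 sts per cm.
105 × 2.4 = 252.00 sts.
Nearest multiple of 7: 252.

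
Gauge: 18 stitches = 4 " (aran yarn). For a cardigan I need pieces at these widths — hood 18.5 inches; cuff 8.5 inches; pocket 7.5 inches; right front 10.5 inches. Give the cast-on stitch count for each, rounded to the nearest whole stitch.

hood 83; cuff 38; pocket 34; right front 47.

Rate = 18/4 = 4.5 sts per in.
hood: 18.5 × 4.5 = 83.25 → 83.
cuff: 8.5 × 4.5 = 38.25 → 38.
pocket: 7.5 × 4.5 = 33.75 → 34.
right front: 10.5 × 4.5 = 47.25 → 47.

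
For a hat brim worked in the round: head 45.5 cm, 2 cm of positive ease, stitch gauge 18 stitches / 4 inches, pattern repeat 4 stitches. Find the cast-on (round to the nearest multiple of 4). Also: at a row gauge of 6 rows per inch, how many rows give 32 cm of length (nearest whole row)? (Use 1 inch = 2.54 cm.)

Finished = 45.5 + 2 = 47.5 cm.
47.5 cm × 1/2.54 = 18.70 inches.
18/4 = 4.5 sts per in; 18.70 × 4.5 = 84.15 sts.
Nearest multiple of 4 → 84.
32 cm = 12.60 inches; × 6 = 75.59 → 76 rows.

Cast on 84 stitches; work 76 rows.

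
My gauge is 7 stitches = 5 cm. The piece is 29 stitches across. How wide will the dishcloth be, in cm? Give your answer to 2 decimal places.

20.71 cm.

7 stitches / 5 cm = 1.4 stitches per cm.
29 / 1.4 = 20.714 cm.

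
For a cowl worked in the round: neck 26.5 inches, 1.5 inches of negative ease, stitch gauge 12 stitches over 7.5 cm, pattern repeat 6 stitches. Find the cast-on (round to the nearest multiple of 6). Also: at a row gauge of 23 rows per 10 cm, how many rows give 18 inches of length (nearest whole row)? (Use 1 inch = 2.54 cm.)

Finished = 26.5 − 1.5 = 25 inches.
25 inches × 2.54 = 63.50 cm.
12/7.5 = 1.6 sts per cm; 63.50 × 1.6 = 101.60 sts.
Nearest multiple of 6 → 102.
18 inches = 45.72 cm; × 2.3 = 105.16 → 105 rows.

Cast on 102 stitches; work 105 rows.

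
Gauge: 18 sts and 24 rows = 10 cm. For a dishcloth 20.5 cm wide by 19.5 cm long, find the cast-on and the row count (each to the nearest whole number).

Stitch gauge = 18/10 = 1.8 sts/cm; 20.5 × 1.8 = 36.90 → 37 sts.
Row gauge = 24/10 = 2.4 rows/cm; 19.5 × 2.4 = 46.80 → 47 rows.

Cast on 37 stitches and work 47 rows.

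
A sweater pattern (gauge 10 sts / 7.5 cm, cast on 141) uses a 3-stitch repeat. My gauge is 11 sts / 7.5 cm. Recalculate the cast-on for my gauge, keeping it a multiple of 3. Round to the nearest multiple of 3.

141 × 11 / 10 = 155.10.
Nearest multiple of 3: 156.

156 stitches.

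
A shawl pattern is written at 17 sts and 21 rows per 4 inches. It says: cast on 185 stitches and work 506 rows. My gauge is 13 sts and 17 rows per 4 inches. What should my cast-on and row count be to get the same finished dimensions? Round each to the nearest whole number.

Stitches: 185 × 13/17 = 141.47 → 141.
Rows: 506 × 17/21 = 409.62 → 410.

Cast on 141 stitches; work 410 rows.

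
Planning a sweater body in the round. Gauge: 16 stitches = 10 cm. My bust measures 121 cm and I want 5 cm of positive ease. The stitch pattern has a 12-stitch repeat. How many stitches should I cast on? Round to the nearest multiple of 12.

Finished = 121 + 5 = 126 cm.
16 / 10 = 1.6 sts/cm.
126 × 1.6 = 201.60 sts.
Nearest multiple of 12: 204.

204 stitches.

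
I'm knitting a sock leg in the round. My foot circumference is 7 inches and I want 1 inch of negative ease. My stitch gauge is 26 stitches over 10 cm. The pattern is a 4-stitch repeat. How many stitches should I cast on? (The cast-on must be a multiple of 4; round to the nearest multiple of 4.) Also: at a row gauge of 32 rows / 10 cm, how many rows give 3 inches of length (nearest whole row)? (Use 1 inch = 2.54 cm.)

Finished = 7 − 1 = 6 inches.
6 inches × 2.54 = 15.24 cm.
26/10 = 2.6 sts per cm; 15.24 × 2.6 = 39.62 sts.
Nearest multiple of 4 → 40.
3 inches = 7.62 cm; × 3.2 = 24.38 → 24 rows.

Cast on 40 stitches; work 24 rows.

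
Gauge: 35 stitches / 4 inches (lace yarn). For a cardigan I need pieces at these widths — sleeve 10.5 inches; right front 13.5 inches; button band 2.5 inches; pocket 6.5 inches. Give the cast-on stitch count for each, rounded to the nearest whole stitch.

Rate = 35/4 = 8.75 sts per in.
sleeve: 10.5 × 8.75 = 91.88 → 92.
right front: 13.5 × 8.75 = 118.12 → 118.
button band: 2.5 × 8.75 = 21.88 → 22.
pocket: 6.5 × 8.75 = 56.88 → 57.

sleeve 92; right front 118; button band 22; pocket 57.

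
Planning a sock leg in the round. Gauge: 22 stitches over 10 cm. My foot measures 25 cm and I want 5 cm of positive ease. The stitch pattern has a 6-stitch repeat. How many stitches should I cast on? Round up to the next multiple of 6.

Finished = 25 + 5 = 30 cm.
22 / 10 = 2.2 sts/cm.
30 × 2.2 = 66.00 sts.
Next multiple of 6: 66.

Cast on 66 stitches.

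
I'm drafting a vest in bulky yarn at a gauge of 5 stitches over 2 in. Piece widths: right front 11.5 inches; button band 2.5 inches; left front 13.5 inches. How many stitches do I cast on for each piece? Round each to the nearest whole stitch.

Rate = 5/2 = 2.5 sts per in.
right front: 11.5 × 2.5 = 28.75 → 29.
button band: 2.5 × 2.5 = 6.25 → 6.
left front: 13.5 × 2.5 = 33.75 → 34.

right front 29; button band 6; left front 34.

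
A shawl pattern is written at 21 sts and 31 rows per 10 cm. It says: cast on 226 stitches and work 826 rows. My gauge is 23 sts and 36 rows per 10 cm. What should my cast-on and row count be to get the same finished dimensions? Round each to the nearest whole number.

Stitches: 226 × 23/21 = 247.52 → 248.
Rows: 826 × 36/31 = 959.23 → 959.

Cast on 248 stitches; work 959 rows.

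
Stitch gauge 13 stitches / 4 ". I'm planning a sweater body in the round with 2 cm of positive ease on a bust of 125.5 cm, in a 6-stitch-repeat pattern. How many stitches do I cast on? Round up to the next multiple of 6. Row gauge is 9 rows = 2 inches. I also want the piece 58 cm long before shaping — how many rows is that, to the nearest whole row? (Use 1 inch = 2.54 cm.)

Finished = 125.5 + 2 = 127.5 cm.
127.5 cm × 1/2.54 = 50.20 inches.
13/4 = 3.25 sts per in; 50.20 × 3.25 = 163.14 sts.
Next multiple of 6 → 168.
58 cm = 22.83 inches; × 4.5 = 102.76 → 103 rows.

Cast on 168 stitches; work 103 rows.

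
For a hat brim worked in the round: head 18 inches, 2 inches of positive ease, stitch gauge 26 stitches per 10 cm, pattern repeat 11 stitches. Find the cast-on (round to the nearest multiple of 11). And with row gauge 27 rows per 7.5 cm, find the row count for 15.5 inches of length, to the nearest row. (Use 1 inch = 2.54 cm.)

Finished = 18 + 2 = 20 inches.
20 inches × 2.54 = 50.80 cm.
26/10 = 2.6 sts per cm; 50.80 × 2.6 = 132.08 sts.
Nearest multiple of 11 → 132.
15.5 inches = 39.37 cm; × 3.6 = 141.73 → 142 rows.

Cast on 132 stitches; work 142 rows.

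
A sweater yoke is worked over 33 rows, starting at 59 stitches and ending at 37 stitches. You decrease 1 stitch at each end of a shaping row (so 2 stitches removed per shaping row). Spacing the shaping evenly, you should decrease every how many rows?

Decrease every 3rd row.

Stitches to remove: |37 − 59| = 22.
Shaping rows needed: 22 / 2 = 11.
33 rows / 11 = every 3 rows.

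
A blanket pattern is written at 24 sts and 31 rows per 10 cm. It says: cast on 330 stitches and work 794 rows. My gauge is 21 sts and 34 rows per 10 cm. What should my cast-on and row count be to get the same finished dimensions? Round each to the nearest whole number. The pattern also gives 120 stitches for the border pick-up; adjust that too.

Cast on 289 stitches; work 871 rows; border pick-up 105 stitches.

Stitches: 330 × 21/24 = 288.75 → 289.
Rows: 794 × 34/31 = 870.84 → 871.
border pick-up: 120 × 21/24 = 105.00 → 105.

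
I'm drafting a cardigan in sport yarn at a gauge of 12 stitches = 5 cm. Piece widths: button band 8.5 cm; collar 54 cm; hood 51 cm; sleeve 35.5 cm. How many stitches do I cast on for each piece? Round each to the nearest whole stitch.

button band 20; collar 130; hood 122; sleeve 85.

Rate = 12/5 = 2.4 sts per cm.
button band: 8.5 × 2.4 = 20.40 → 20.
collar: 54 × 2.4 = 129.60 → 130.
hood: 51 × 2.4 = 122.40 → 122.
sleeve: 35.5 × 2.4 = 85.20 → 85.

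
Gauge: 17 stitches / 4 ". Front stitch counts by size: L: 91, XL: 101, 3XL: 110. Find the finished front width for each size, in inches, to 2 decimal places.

17/4 = 4.25 sts per in.
L: 91 / 4.25 = 21.412 → 21.41 in.
XL: 101 / 4.25 = 23.765 → 23.76 in.
3XL: 110 / 4.25 = 25.882 → 25.88 in.

L 21.41 inches; XL 23.76 inches; 3XL 25.88 inches.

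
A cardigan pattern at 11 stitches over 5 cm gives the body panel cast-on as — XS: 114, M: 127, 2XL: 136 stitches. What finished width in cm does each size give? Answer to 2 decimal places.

11/5 = 2.2 sts per cm.
XS: 114 / 2.2 = 51.818 → 51.82 cm.
M: 127 / 2.2 = 57.727 → 57.73 cm.
2XL: 136 / 2.2 = 61.818 → 61.82 cm.

XS 51.82 cm; M 57.73 cm; 2XL 61.82 cm.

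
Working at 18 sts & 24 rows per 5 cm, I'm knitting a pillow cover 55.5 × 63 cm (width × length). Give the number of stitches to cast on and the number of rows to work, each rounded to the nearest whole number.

Stitch gauge = 18/5 = 3.6 sts/cm; 55.5 × 3.6 = 199.80 → 200 sts.
Row gauge = 24/5 = 4.8 rows/cm; 63 × 4.8 = 302.40 → 302 rows.

Cast on 200 stitches and work 302 rows.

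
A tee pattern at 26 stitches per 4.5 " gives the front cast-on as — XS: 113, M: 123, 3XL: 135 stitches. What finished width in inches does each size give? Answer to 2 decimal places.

XS 19.56 inches; M 21.29 inches; 3XL 23.37 inches.

26/4.5 = 5.778 sts per in.
XS: 113 / 5.778 = 19.558 → 19.56 in.
M: 123 / 5.778 = 21.288 → 21.29 in.
3XL: 135 / 5.778 = 23.365 → 23.37 in.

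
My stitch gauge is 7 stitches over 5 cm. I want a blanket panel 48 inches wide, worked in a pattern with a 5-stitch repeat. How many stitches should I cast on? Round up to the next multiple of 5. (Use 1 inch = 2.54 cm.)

48 in = 48 × 2.54 = 121.92 cm.
7 / 5 = 1.4 sts/cm.
121.92 × 1.4 = 170.69 sts.
→ 175.

175 stitches.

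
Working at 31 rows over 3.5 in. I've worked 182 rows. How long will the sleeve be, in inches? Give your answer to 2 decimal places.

31 rows / 3.5 inch = 8.857 rows per inch.
182 / 8.857 = 20.548 inches.

20.55 inches.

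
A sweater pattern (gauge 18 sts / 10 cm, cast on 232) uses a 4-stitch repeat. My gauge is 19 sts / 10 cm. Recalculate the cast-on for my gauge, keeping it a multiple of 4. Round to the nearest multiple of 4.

232 × 19 / 18 = 244.89.
Nearest multiple of 4: 244.

244 stitches.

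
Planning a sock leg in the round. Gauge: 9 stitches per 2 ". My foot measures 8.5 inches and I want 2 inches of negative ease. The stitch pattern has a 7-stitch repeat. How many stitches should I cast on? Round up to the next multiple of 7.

Cast on 35 stitches.

Finished = 8.5 − 2 = 6.5 inches.
9 / 2 = 4.5 sts/in.
6.5 × 4.5 = 29.25 sts.
Next multiple of 7: 35.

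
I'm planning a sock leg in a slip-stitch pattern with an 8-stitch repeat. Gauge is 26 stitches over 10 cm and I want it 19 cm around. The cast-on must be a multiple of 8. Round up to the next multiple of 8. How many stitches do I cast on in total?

26 / 10 = 2.6 sts per cm.
19 × 2.6 = 49.40 sts.
Next multiple of 8: 56.

56 stitches.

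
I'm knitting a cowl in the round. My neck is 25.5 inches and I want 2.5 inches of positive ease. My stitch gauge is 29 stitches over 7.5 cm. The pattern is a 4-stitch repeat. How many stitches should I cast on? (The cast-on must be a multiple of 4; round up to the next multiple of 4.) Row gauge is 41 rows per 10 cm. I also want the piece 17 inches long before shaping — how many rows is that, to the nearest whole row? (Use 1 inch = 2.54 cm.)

Finished = 25.5 + 2.5 = 28 inches.
28 inches × 2.54 = 71.12 cm.
29/7.5 = 3.867 sts per cm; 71.12 × 3.867 = 275.00 sts.
Next multiple of 4 → 276.
17 inches = 43.18 cm; × 4.1 = 177.04 → 177 rows.

Cast on 276 stitches; work 177 rows.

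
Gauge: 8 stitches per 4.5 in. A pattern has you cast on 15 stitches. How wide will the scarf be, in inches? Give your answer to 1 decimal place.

8 stitches / 4.5 inch = 1.778 stitches per inch.
15 / 1.778 = 8.44 inches.

8.4 inches.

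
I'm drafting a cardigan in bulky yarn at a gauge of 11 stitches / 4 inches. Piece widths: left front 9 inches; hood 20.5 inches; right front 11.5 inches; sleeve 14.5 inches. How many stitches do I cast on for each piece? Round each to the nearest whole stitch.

Rate = 11/4 = 2.75 sts per in.
left front: 9 × 2.75 = 24.75 → 25.
hood: 20.5 × 2.75 = 56.38 → 56.
right front: 11.5 × 2.75 = 31.62 → 32.
sleeve: 14.5 × 2.75 = 39.88 → 40.

left front 25; hood 56; right front 32; sleeve 40.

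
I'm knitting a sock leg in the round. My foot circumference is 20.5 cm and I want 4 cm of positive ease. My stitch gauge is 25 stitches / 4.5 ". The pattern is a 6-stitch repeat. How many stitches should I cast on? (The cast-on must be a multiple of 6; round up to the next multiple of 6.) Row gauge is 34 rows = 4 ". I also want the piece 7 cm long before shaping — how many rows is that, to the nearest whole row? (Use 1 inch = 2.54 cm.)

Cast on 54 stitches; work 23 rows.

Finished = 20.5 + 4 = 24.5 cm.
24.5 cm × 1/2.54 = 9.65 inches.
25/4.5 = 5.556 sts per in; 9.65 × 5.556 = 53.59 sts.
Next multiple of 6 → 54.
7 cm = 2.76 inches; × 8.5 = 23.43 → 23 rows.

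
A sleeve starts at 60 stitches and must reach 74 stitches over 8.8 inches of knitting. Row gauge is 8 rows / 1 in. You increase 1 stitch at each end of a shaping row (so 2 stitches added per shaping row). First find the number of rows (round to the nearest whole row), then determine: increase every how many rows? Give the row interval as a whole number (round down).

Rows = 8.8 × 8 = 70.4 → 70 rows.
Stitches to add: 14 → 7 shaping rows (at 2 st each).
70 / 7 = 10.00 → every 10 rows.

Increase every 10th row.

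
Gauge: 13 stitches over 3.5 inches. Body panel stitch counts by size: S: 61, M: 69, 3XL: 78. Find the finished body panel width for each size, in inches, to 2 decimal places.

13/3.5 = 3.714 sts per in.
S: 61 / 3.714 = 16.423 → 16.42 in.
M: 69 / 3.714 = 18.577 → 18.58 in.
3XL: 78 / 3.714 = 21.000 → 21.00 in.

S 16.42 inches; M 18.58 inches; 3XL 21.00 inches.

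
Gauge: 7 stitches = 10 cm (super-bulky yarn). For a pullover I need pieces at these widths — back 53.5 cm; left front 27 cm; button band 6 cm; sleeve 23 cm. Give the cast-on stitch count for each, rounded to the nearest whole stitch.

Rate = 7/10 = 0.7 sts per cm.
back: 53.5 × 0.7 = 37.45 → 37.
left front: 27 × 0.7 = 18.90 → 19.
button band: 6 × 0.7 = 4.20 → 4.
sleeve: 23 × 0.7 = 16.10 → 16.

back 37; left front 19; button band 4; sleeve 16.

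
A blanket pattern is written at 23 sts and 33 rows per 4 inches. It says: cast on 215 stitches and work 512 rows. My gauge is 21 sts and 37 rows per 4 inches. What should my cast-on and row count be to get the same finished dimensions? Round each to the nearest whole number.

Stitches: 215 × 21/23 = 196.30 → 196.
Rows: 512 × 37/33 = 574.06 → 574.

Cast on 196 stitches; work 574 rows.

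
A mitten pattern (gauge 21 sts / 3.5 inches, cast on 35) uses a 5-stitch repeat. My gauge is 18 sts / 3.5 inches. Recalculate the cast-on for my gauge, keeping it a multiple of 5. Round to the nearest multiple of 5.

35 × 18 / 21 = 30.00.
Nearest multiple of 5: 30.

30 stitches.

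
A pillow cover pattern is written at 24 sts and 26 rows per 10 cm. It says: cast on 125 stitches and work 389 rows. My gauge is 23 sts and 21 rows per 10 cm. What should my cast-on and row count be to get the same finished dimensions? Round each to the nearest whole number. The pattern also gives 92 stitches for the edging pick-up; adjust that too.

Cast on 120 stitches; work 314 rows; edging pick-up 88 stitches.

Stitches: 125 × 23/24 = 119.79 → 120.
Rows: 389 × 21/26 = 314.19 → 314.
edging pick-up: 92 × 23/24 = 88.17 → 88.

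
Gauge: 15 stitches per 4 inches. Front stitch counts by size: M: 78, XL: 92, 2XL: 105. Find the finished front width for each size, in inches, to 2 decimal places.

15/4 = 3.75 sts per in.
M: 78 / 3.75 = 20.800 → 20.80 in.
XL: 92 / 3.75 = 24.533 → 24.53 in.
2XL: 105 / 3.75 = 28.000 → 28.00 in.

M 20.80 inches; XL 24.53 inches; 2XL 28.00 inches.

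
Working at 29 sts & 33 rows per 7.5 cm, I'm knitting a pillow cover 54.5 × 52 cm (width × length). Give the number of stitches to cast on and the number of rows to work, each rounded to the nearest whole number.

Cast on 211 stitches and work 229 rows.

Stitch gauge = 29/7.5 = 3.867 sts/cm; 54.5 × 3.867 = 210.73 → 211 sts.
Row gauge = 33/7.5 = 4.4 rows/cm; 52 × 4.4 = 228.80 → 229 rows.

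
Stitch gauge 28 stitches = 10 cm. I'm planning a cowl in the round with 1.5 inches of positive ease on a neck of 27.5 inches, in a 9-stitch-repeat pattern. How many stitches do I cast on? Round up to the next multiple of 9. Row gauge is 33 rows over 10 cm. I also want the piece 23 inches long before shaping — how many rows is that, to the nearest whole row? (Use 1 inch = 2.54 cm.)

Cast on 207 stitches; work 193 rows.

Finished = 27.5 + 1.5 = 29 inches.
29 inches × 2.54 = 73.66 cm.
28/10 = 2.8 sts per cm; 73.66 × 2.8 = 206.25 sts.
Next multiple of 9 → 207.
23 inches = 58.42 cm; × 3.3 = 192.79 → 193 rows.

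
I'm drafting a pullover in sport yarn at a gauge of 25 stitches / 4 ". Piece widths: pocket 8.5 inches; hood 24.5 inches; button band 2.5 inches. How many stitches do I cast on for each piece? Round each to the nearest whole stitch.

Rate = 25/4 = 6.25 sts per in.
pocket: 8.5 × 6.25 = 53.12 → 53.
hood: 24.5 × 6.25 = 153.12 → 153.
button band: 2.5 × 6.25 = 15.62 → 16.

pocket 53; hood 153; button band 16.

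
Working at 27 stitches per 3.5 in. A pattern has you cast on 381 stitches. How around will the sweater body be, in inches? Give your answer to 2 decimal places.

49.39 inches.

27 stitches / 3.5 inch = 7.714 stitches per inch.
381 / 7.714 = 49.389 inches.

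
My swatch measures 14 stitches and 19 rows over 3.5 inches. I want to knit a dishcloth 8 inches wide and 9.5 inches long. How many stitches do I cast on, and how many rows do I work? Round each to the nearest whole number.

Stitch gauge = 14/3.5 = 4 sts/in; 8 × 4 = 32.00 → 32 sts.
Row gauge = 19/3.5 = 5.429 rows/in; 9.5 × 5.429 = 51.57 → 52 rows.

Cast on 32 stitches and work 52 rows.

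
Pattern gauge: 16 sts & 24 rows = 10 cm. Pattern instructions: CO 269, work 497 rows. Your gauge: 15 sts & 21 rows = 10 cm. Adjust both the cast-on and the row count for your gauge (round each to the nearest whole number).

Cast on 252 stitches; work 435 rows.

Stitches: 269 × 15/16 = 252.19 → 252.
Rows: 497 × 21/24 = 434.88 → 435.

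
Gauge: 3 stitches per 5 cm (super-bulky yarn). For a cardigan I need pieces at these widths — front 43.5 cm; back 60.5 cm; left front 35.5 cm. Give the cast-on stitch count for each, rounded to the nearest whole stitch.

Rate = 3/5 = 0.6 sts per cm.
front: 43.5 × 0.6 = 26.10 → 26.
back: 60.5 × 0.6 = 36.30 → 36.
left front: 35.5 × 0.6 = 21.30 → 21.

front 26; back 36; left front 21.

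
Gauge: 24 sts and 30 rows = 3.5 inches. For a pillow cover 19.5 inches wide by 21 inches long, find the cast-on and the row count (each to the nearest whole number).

Cast on 134 stitches and work 180 rows.

Stitch gauge = 24/3.5 = 6.857 sts/in; 19.5 × 6.857 = 133.71 → 134 sts.
Row gauge = 30/3.5 = 8.571 rows/in; 21 × 8.571 = 180.00 → 180 rows.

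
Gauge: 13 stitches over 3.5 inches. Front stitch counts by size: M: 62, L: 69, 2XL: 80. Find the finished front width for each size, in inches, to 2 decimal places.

13/3.5 = 3.714 sts per in.
M: 62 / 3.714 = 16.692 → 16.69 in.
L: 69 / 3.714 = 18.577 → 18.58 in.
2XL: 80 / 3.714 = 21.538 → 21.54 in.

M 16.69 inches; L 18.58 inches; 2XL 21.54 inches.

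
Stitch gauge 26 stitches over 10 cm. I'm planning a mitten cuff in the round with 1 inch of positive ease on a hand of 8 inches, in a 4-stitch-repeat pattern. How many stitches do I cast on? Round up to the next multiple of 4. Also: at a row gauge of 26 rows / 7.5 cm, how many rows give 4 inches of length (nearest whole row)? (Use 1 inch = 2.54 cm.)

Finished = 8 + 1 = 9 inches.
9 inches × 2.54 = 22.86 cm.
26/10 = 2.6 sts per cm; 22.86 × 2.6 = 59.44 sts.
Next multiple of 4 → 60.
4 inches = 10.16 cm; × 3.467 = 35.22 → 35 rows.

Cast on 60 stitches; work 35 rows.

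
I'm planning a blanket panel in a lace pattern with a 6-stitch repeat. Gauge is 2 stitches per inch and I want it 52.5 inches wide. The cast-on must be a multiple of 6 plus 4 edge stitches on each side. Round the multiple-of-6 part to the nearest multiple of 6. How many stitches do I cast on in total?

2 / 1 = 2 sts per inch.
52.5 × 2 = 105.00 sts.
Less 8 edge sts → 97.00 for the repeat.
Nearest multiple of 6: 96.
Add back 8 edge sts → 104.

CO 104 sts.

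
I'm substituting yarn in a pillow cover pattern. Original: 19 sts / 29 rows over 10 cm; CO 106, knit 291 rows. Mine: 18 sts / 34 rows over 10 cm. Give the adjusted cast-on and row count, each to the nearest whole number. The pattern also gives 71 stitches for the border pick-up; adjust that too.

Cast on 100 stitches; work 341 rows; border pick-up 67 stitches.

Stitches: 106 × 18/19 = 100.42 → 100.
Rows: 291 × 34/29 = 341.17 → 341.
border pick-up: 71 × 18/19 = 67.26 → 67.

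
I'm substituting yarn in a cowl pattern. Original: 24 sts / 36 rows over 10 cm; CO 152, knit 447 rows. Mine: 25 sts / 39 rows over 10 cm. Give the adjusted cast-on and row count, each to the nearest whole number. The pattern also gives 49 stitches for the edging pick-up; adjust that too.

Cast on 158 stitches; work 484 rows; edging pick-up 51 stitches.

Stitches: 152 × 25/24 = 158.33 → 158.
Rows: 447 × 39/36 = 484.25 → 484.
edging pick-up: 49 × 25/24 = 51.04 → 51.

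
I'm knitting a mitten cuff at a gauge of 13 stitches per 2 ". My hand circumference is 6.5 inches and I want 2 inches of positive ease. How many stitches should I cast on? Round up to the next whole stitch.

Finished = 6.5 + 2 = 8.5 in.
13 / 2 = 6.5 sts per inch.
8.50 × 6.5 = 55.25 sts.
→ 56 sts.

Cast on 56 stitches.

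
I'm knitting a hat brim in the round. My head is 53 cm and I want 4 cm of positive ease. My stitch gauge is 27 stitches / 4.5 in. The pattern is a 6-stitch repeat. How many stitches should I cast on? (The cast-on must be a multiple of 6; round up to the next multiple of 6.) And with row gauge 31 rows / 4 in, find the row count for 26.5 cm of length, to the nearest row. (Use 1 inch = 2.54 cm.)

Cast on 138 stitches; work 81 rows.

Finished = 53 + 4 = 57 cm.
57 cm × 1/2.54 = 22.44 inches.
27/4.5 = 6 sts per in; 22.44 × 6 = 134.65 sts.
Next multiple of 6 → 138.
26.5 cm = 10.43 inches; × 7.75 = 80.86 → 81 rows.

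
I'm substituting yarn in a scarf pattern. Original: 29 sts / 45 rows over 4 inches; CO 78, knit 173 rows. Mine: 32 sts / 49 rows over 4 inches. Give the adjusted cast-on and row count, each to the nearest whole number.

Stitches: 78 × 32/29 = 86.07 → 86.
Rows: 173 × 49/45 = 188.38 → 188.

Cast on 86 stitches; work 188 rows.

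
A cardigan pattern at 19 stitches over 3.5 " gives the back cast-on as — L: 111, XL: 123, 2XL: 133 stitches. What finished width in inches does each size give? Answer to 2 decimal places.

L 20.45 inches; XL 22.66 inches; 2XL 24.50 inches.

19/3.5 = 5.429 sts per in.
L: 111 / 5.429 = 20.447 → 20.45 in.
XL: 123 / 5.429 = 22.658 → 22.66 in.
2XL: 133 / 5.429 = 24.500 → 24.50 in.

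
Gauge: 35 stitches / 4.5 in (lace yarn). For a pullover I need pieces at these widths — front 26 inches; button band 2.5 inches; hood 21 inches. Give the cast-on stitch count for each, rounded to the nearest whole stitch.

Rate = 35/4.5 = 7.778 sts per in.
front: 26 × 7.778 = 202.22 → 202.
button band: 2.5 × 7.778 = 19.44 → 19.
hood: 21 × 7.778 = 163.33 → 163.

front 202; button band 19; hood 163.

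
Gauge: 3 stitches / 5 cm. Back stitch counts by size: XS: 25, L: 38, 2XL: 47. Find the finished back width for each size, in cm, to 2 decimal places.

3/5 = 0.6 sts per cm.
XS: 25 / 0.6 = 41.667 → 41.67 cm.
L: 38 / 0.6 = 63.333 → 63.33 cm.
2XL: 47 / 0.6 = 78.333 → 78.33 cm.

XS 41.67 cm; L 63.33 cm; 2XL 78.33 cm.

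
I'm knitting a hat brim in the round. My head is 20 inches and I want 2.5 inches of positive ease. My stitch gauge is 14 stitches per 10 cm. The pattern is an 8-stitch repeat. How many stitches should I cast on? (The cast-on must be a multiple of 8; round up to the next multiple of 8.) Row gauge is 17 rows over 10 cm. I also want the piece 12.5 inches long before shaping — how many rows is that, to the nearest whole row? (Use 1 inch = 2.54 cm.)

Cast on 88 stitches; work 54 rows.

Finished = 20 + 2.5 = 22.5 inches.
22.5 inches × 2.54 = 57.15 cm.
14/10 = 1.4 sts per cm; 57.15 × 1.4 = 80.01 sts.
Next multiple of 8 → 88.
12.5 inches = 31.75 cm; × 1.7 = 53.98 → 54 rows.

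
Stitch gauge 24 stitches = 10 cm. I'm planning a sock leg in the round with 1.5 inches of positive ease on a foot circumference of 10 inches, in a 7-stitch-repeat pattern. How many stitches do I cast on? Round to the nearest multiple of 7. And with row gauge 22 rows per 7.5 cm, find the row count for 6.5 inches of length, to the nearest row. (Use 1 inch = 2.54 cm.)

Finished = 10 + 1.5 = 11.5 inches.
11.5 inches × 2.54 = 29.21 cm.
24/10 = 2.4 sts per cm; 29.21 × 2.4 = 70.10 sts.
Nearest multiple of 7 → 70.
6.5 inches = 16.51 cm; × 2.933 = 48.43 → 48 rows.

Cast on 70 stitches; work 48 rows.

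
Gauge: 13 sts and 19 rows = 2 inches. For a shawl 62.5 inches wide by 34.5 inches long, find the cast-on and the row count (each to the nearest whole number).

Cast on 406 stitches and work 328 rows.

Stitch gauge = 13/2 = 6.5 sts/in; 62.5 × 6.5 = 406.25 → 406 sts.
Row gauge = 19/2 = 9.5 rows/in; 34.5 × 9.5 = 327.75 → 328 rows.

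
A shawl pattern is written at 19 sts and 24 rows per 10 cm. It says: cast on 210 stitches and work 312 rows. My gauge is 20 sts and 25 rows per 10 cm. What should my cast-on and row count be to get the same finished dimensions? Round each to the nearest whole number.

Cast on 221 stitches; work 325 rows.

Stitches: 210 × 20/19 = 221.05 → 221.
Rows: 312 × 25/24 = 325.00 → 325.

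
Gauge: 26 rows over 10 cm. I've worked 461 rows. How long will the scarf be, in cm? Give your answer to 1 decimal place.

26 rows / 10 cm = 2.6 rows per cm.
461 / 2.6 = 177.31 cm.

177.3 cm.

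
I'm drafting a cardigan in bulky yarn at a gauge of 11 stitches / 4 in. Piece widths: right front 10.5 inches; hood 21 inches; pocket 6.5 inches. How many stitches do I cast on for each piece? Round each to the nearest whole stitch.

right front 29; hood 58; pocket 18.

Rate = 11/4 = 2.75 sts per in.
right front: 10.5 × 2.75 = 28.88 → 29.
hood: 21 × 2.75 = 57.75 → 58.
pocket: 6.5 × 2.75 = 17.88 → 18.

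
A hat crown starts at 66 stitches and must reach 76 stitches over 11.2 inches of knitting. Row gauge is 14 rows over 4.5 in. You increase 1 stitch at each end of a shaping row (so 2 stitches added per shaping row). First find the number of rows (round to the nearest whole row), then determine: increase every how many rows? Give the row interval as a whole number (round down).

Increase every 7th row.

Rows = 11.2 × 3.111 = 34.8 → 35 rows.
Stitches to add: 10 → 5 shaping rows (at 2 st each).
35 / 5 = 7.00 → every 7 rows.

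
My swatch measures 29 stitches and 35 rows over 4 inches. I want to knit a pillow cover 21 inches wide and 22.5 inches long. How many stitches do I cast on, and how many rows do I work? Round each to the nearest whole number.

Stitch gauge = 29/4 = 7.25 sts/in; 21 × 7.25 = 152.25 → 152 sts.
Row gauge = 35/4 = 8.75 rows/in; 22.5 × 8.75 = 196.88 → 197 rows.

Cast on 152 stitches and work 197 rows.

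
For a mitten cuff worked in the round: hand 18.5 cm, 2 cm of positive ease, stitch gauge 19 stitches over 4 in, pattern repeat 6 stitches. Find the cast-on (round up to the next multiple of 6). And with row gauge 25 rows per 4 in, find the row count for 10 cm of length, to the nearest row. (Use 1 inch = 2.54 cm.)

Cast on 42 stitches; work 25 rows.

Finished = 18.5 + 2 = 20.5 cm.
20.5 cm × 1/2.54 = 8.07 inches.
19/4 = 4.75 sts per in; 8.07 × 4.75 = 38.34 sts.
Next multiple of 6 → 42.
10 cm = 3.94 inches; × 6.25 = 24.61 → 25 rows.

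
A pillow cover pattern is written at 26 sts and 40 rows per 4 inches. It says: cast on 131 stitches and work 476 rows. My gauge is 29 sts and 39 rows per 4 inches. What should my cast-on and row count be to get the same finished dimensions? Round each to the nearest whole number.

Cast on 146 stitches; work 464 rows.

Stitches: 131 × 29/26 = 146.12 → 146.
Rows: 476 × 39/40 = 464.10 → 464.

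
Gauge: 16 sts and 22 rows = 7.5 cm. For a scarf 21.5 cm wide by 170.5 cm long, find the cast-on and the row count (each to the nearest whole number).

Stitch gauge = 16/7.5 = 2.133 sts/cm; 21.5 × 2.133 = 45.87 → 46 sts.
Row gauge = 22/7.5 = 2.933 rows/cm; 170.5 × 2.933 = 500.13 → 500 rows.

Cast on 46 stitches and work 500 rows.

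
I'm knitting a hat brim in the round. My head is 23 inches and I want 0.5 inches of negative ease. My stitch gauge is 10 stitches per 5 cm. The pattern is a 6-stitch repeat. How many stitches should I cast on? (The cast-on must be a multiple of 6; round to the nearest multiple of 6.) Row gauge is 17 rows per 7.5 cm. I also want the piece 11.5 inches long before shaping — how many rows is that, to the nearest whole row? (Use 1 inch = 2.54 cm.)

Cast on 114 stitches; work 66 rows.

Finished = 23 − 0.5 = 22.5 inches.
22.5 inches × 2.54 = 57.15 cm.
10/5 = 2 sts per cm; 57.15 × 2 = 114.30 sts.
Nearest multiple of 6 → 114.
11.5 inches = 29.21 cm; × 2.267 = 66.21 → 66 rows.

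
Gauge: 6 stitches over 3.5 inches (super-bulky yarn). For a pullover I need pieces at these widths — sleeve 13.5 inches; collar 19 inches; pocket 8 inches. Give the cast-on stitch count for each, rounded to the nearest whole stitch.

Rate = 6/3.5 = 1.714 sts per in.
sleeve: 13.5 × 1.714 = 23.14 → 23.
collar: 19 × 1.714 = 32.57 → 33.
pocket: 8 × 1.714 = 13.71 → 14.

sleeve 23; collar 33; pocket 14.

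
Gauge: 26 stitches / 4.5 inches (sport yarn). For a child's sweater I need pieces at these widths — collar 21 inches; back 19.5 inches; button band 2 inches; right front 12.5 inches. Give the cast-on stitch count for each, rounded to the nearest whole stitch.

collar 121; back 113; button band 12; right front 72.

Rate = 26/4.5 = 5.778 sts per in.
collar: 21 × 5.778 = 121.33 → 121.
back: 19.5 × 5.778 = 112.67 → 113.
button band: 2 × 5.778 = 11.56 → 12.
right front: 12.5 × 5.778 = 72.22 → 72.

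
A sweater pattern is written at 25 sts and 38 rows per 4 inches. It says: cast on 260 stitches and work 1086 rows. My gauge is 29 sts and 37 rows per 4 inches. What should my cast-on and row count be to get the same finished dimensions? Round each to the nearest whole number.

Stitches: 260 × 29/25 = 301.60 → 302.
Rows: 1086 × 37/38 = 1057.42 → 1057.

Cast on 302 stitches; work 1057 rows.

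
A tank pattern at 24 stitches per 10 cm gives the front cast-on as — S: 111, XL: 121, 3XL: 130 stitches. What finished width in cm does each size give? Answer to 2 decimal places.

24/10 = 2.4 sts per cm.
S: 111 / 2.4 = 46.250 → 46.25 cm.
XL: 121 / 2.4 = 50.417 → 50.42 cm.
3XL: 130 / 2.4 = 54.167 → 54.17 cm.

S 46.25 cm; XL 50.42 cm; 3XL 54.17 cm.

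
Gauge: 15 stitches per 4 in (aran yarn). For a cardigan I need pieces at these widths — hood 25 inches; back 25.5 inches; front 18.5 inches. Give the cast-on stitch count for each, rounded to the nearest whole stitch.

Rate = 15/4 = 3.75 sts per in.
hood: 25 × 3.75 = 93.75 → 94.
back: 25.5 × 3.75 = 95.62 → 96.
front: 18.5 × 3.75 = 69.38 → 69.

hood 94; back 96; front 69.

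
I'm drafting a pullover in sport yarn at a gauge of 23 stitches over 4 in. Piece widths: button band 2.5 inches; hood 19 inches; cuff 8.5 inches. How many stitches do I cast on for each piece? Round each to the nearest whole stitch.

button band 14; hood 109; cuff 49.

Rate = 23/4 = 5.75 sts per in.
button band: 2.5 × 5.75 = 14.38 → 14.
hood: 19 × 5.75 = 109.25 → 109.
cuff: 8.5 × 5.75 = 48.88 → 49.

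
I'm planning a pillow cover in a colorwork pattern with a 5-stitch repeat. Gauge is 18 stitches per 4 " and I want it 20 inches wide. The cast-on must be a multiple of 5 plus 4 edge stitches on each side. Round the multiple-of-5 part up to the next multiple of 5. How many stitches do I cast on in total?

18 / 4 = 4.5 sts per inch.
20 × 4.5 = 90.00 sts.
Less 8 edge sts → 82.00 for the repeat.
Next multiple of 5: 85.
Add back 8 edge sts → 93.

93 stitches.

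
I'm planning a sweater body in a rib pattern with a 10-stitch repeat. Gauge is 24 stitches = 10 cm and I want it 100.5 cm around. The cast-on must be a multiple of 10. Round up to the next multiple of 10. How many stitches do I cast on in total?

CO 250 sts.

24 / 10 = 2.4 sts per cm.
100.5 × 2.4 = 241.20 sts.
Next multiple of 10: 250.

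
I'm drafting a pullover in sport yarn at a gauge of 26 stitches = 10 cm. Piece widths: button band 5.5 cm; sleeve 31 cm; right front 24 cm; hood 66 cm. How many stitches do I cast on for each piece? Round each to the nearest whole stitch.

Rate = 26/10 = 2.6 sts per cm.
button band: 5.5 × 2.6 = 14.30 → 14.
sleeve: 31 × 2.6 = 80.60 → 81.
right front: 24 × 2.6 = 62.40 → 62.
hood: 66 × 2.6 = 171.60 → 172.

button band 14; sleeve 81; right front 62; hood 172.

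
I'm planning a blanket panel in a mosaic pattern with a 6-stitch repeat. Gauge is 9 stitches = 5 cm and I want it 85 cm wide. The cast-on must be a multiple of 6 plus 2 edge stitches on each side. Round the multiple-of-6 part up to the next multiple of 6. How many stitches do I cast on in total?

9 / 5 = 1.8 sts per cm.
85 × 1.8 = 153.00 sts.
Less 4 edge sts → 149.00 for the repeat.
Next multiple of 6: 150.
Add back 4 edge sts → 154.

154 stitches.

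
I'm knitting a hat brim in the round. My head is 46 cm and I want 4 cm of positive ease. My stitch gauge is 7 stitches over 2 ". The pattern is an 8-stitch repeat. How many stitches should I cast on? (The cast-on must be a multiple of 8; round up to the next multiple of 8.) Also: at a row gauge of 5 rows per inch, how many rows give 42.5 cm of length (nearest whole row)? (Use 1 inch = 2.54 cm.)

Cast on 72 stitches; work 84 rows.

Finished = 46 + 4 = 50 cm.
50 cm × 1/2.54 = 19.69 inches.
7/2 = 3.5 sts per in; 19.69 × 3.5 = 68.90 sts.
Next multiple of 8 → 72.
42.5 cm = 16.73 inches; × 5 = 83.66 → 84 rows.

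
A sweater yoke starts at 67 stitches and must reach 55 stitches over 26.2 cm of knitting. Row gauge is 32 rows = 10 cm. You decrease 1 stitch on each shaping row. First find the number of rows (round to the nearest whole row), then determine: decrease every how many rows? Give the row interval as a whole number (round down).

Decrease every 7th row.

Rows = 26.2 × 3.2 = 83.8 → 84 rows.
Stitches to remove: 12 → 12 shaping rows (at 1 st each).
84 / 12 = 7.00 → every 7 rows.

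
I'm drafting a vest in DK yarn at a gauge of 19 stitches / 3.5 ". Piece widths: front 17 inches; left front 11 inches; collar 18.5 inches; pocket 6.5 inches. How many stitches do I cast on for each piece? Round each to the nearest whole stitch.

Rate = 19/3.5 = 5.429 sts per in.
front: 17 × 5.429 = 92.29 → 92.
left front: 11 × 5.429 = 59.71 → 60.
collar: 18.5 × 5.429 = 100.43 → 100.
pocket: 6.5 × 5.429 = 35.29 → 35.

front 92; left front 60; collar 100; pocket 35.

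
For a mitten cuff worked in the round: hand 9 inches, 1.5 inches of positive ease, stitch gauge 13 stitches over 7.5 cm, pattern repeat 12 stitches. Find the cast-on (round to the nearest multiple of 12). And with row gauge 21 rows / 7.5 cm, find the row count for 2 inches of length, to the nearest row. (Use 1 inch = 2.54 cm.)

Cast on 48 stitches; work 14 rows.

Finished = 9 + 1.5 = 10.5 inches.
10.5 inches × 2.54 = 26.67 cm.
13/7.5 = 1.733 sts per cm; 26.67 × 1.733 = 46.23 sts.
Nearest multiple of 12 → 48.
2 inches = 5.08 cm; × 2.8 = 14.22 → 14 rows.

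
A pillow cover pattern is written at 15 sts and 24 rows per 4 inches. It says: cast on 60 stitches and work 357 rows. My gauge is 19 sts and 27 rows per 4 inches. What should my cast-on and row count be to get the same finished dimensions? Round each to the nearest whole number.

Cast on 76 stitches; work 402 rows.

Stitches: 60 × 19/15 = 76.00 → 76.
Rows: 357 × 27/24 = 401.62 → 402.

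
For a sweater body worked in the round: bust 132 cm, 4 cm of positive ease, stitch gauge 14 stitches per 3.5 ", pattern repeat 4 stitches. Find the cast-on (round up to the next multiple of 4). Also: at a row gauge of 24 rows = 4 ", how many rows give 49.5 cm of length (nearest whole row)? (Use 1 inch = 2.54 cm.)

Finished = 132 + 4 = 136 cm.
136 cm × 1/2.54 = 53.54 inches.
14/3.5 = 4 sts per in; 53.54 × 4 = 214.17 sts.
Next multiple of 4 → 216.
49.5 cm = 19.49 inches; × 6 = 116.93 → 117 rows.

Cast on 216 stitches; work 117 rows.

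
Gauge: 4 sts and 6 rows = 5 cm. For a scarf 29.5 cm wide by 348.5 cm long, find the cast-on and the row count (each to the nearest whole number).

Stitch gauge = 4/5 = 0.8 sts/cm; 29.5 × 0.8 = 23.60 → 24 sts.
Row gauge = 6/5 = 1.2 rows/cm; 348.5 × 1.2 = 418.20 → 418 rows.

Cast on 24 stitches and work 418 rows.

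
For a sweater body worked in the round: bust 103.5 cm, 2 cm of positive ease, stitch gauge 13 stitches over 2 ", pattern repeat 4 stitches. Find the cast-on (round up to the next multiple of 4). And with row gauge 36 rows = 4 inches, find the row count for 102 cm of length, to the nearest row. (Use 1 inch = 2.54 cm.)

Finished = 103.5 + 2 = 105.5 cm.
105.5 cm × 1/2.54 = 41.54 inches.
13/2 = 6.5 sts per in; 41.54 × 6.5 = 269.98 sts.
Next multiple of 4 → 272.
102 cm = 40.16 inches; × 9 = 361.42 → 361 rows.

Cast on 272 stitches; work 361 rows.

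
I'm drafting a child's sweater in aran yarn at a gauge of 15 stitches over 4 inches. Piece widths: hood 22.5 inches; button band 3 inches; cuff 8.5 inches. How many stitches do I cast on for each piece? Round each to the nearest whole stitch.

hood 84; button band 11; cuff 32.

Rate = 15/4 = 3.75 sts per in.
hood: 22.5 × 3.75 = 84.38 → 84.
button band: 3 × 3.75 = 11.25 → 11.
cuff: 8.5 × 3.75 = 31.88 → 32.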